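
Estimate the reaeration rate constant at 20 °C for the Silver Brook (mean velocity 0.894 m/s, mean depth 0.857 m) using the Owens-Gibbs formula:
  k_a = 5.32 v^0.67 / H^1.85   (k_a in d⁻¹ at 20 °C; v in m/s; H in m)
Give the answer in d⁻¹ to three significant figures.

k_a ≈ 6.57 d⁻¹

k_a = 5.32 × 0.894^0.67 / 0.857^1.85 = 5.32 × 0.9277 / 0.7516 = 6.566 d⁻¹.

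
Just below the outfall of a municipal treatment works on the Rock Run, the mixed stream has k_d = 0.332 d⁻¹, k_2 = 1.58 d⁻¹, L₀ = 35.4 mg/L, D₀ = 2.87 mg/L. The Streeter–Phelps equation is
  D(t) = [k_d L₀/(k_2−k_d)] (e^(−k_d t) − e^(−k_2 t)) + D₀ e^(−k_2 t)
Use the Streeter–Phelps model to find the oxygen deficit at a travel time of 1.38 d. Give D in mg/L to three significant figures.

D ≈ 5.22 mg/L

k_d L₀/(k_2−k_d) = 0.332×35.4/(1.58−0.332) = 11.75/1.248 = 9.417 mg/L.
e^(−k_d t) = e^(−0.332×1.380) = 0.6324; e^(−k_2 t) = e^(−1.58×1.380) = 0.1130.
D = 9.417 × (0.6324 − 0.1130) + 2.87 × 0.1130 = 4.892 + 0.3243 = 5.216 mg/L.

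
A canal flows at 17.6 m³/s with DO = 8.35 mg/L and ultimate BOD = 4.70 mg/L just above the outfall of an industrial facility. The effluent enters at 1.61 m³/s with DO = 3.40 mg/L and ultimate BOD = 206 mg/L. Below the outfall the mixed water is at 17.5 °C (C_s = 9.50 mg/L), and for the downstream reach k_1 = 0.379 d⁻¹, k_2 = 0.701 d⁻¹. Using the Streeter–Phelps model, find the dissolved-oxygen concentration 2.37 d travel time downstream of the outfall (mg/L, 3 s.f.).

Mixed DO = (17.6×8.35 + 1.61×3.40)/(17.6+1.61) = 152.4/19.21 = 7.935 mg/L.
Mixed L₀ = (17.6×4.70 + 1.61×206)/(19.21) = 414.4/19.21 = 21.57 mg/L.
Initial deficit D₀ = C_s − DO₀ = 9.50 − 7.935 = 1.565 mg/L.
D(2.37) = [0.379×21.57/(0.701−0.379)](e^(−0.379×2.37) − e^(−0.701×2.37)) + 1.565 e^(−0.701×2.37)
= 25.39 × (0.4073 − 0.1899) + 1.565 × 0.1899 = 5.817 mg/L.
DO = 9.50 − 5.817 = 3.683 mg/L.

DO ≈ 3.68 mg/L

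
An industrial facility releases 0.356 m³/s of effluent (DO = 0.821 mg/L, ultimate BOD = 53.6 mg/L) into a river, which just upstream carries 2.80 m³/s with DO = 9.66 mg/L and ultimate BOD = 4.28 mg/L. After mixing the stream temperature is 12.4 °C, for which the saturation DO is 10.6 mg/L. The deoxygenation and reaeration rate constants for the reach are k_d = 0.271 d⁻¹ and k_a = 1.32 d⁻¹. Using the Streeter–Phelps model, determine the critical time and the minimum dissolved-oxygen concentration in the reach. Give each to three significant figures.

Mixed DO = (2.80×9.66 + 0.356×0.821)/(2.80+0.356) = 27.34/3.156 = 8.663 mg/L.
Mixed L₀ = (2.80×4.28 + 0.356×53.6)/(3.156) = 31.07/3.156 = 9.843 mg/L.
Initial deficit D₀ = C_s − DO₀ = 10.6 − 8.663 = 1.937 mg/L.
t_c = (1/1.049) ln[(1.32/0.271)(1 − 1.937×1.049/(0.271×9.843))] = 0.9533 × ln(1.161) = 0.1419 d.
D_c = (0.271/1.32) × 9.843 × e^(−0.271×0.1419) = 0.2053 × 9.843 × 0.9623 = 1.945 mg/L.
Minimum DO = 10.6 − 1.945 = 8.655 mg/L.

t_c ≈ 0.142 d; minimum DO ≈ 8.66 mg/L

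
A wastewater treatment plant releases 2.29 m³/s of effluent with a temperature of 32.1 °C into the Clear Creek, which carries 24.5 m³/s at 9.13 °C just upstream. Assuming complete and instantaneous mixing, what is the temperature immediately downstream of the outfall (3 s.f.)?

11.1 °C

Flow-weighted mixing: C = (Q_r C_r + Q_w C_w)/(Q_r + Q_w)
= (24.5×9.13 + 2.29×32.1)/(24.5 + 2.29) = 297.2/26.79 = 11.09 °C.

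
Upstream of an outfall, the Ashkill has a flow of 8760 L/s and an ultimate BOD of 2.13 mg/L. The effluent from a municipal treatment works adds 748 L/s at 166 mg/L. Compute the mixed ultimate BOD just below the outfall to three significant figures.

Flow-weighted mixing: C = (Q_r C_r + Q_w C_w)/(Q_r + Q_w)
= (8760×2.13 + 748×166)/(8760 + 748) = 142800/9508 = 15.02 mg/L.

15.0 mg/L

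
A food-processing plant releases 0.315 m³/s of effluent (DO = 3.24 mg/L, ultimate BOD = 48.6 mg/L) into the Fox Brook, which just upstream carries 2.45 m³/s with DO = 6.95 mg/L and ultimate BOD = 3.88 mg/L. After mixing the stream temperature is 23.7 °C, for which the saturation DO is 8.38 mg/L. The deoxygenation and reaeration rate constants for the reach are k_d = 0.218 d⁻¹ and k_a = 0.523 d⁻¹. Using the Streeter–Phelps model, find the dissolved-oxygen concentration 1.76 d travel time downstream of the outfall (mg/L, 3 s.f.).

Mixed DO = (2.45×6.95 + 0.315×3.24)/(2.45+0.315) = 18.05/2.765 = 6.527 mg/L.
Mixed L₀ = (2.45×3.88 + 0.315×48.6)/(2.765) = 24.82/2.765 = 8.975 mg/L.
Initial deficit D₀ = C_s − DO₀ = 8.38 − 6.527 = 1.853 mg/L.
D(1.76) = [0.218×8.975/(0.523−0.218)](e^(−0.218×1.76) − e^(−0.523×1.76)) + 1.853 e^(−0.523×1.76)
= 6.415 × (0.6813 − 0.3983) + 1.853 × 0.3983 = 2.553 mg/L.
DO = 8.38 − 2.553 = 5.827 mg/L.

DO ≈ 5.83 mg/L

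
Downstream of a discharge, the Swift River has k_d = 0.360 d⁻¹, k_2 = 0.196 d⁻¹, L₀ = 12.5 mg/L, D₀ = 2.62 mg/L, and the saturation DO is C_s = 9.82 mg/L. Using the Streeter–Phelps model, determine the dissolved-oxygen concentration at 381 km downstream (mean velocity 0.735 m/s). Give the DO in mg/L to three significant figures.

Travel time t = x/v = 381 km / (0.735 m/s) = 381000 m / 0.735 m/s = 518400 s = 6.000 d.
k_d L₀/(k_2−k_d) = 0.360×12.5/(0.196−0.360) = 4.500/-0.1640 = -27.44 mg/L.
e^(−k_d t) = e^(−0.360×6.000) = 0.1153; e^(−k_2 t) = e^(−0.196×6.000) = 0.3085.
D = -27.44 × (0.1153 − 0.3085) + 2.62 × 0.3085 = 5.301 + 0.8084 = 6.109 mg/L.
DO = C_s − D = 9.82 − 6.109 = 3.711 mg/L.

DO ≈ 3.71 mg/L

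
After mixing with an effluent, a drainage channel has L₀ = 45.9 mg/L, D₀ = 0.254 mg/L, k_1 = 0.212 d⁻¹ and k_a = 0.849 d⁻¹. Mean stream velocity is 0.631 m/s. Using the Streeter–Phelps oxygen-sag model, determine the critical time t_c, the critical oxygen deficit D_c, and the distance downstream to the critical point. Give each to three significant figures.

With k_a/k_1 = 4.005 and 1 − D₀(k_a−k_1)/(k_1 L₀) = 0.9834,
t_c = ln(4.005 × 0.9834) / (0.849 − 0.212) = ln(3.938) / 0.6370 = 1.371/0.6370 = 2.152 d.
D_c = (k_1/k_a) L₀ e^(−k_1 t_c) = (0.212/0.849) × 45.9 × e^(−0.212×2.152) = 0.2497 × 45.9 × 0.6337 = 7.263 mg/L.
x_c = v t_c = 0.631 m/s × 2.152 d × 86400 s/d = 117300 m ≈ 117 km.

t_c ≈ 2.15 d; D_c ≈ 7.26 mg/L; x_c ≈ 117 km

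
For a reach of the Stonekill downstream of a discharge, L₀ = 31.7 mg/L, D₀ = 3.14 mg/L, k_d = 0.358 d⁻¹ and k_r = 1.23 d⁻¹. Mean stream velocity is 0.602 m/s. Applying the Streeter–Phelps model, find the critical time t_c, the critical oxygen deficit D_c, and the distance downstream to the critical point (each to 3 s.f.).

With k_r/k_d = 3.436 and 1 − D₀(k_r−k_d)/(k_d L₀) = 0.7587,
t_c = ln(3.436 × 0.7587) / (1.23 − 0.358) = ln(2.607) / 0.8720 = 0.9581/0.8720 = 1.099 d.
L(t_c) = L₀ e^(−k_d t_c) = 31.7 × 0.6748 = 21.39 mg/L, and at the critical point k_r D_c = k_d L, so D_c = (0.358/1.23) × 21.39 = 6.226 mg/L.
x_c = v t_c = 0.602 m/s × 1.099 d × 86400 s/d = 57150 m ≈ 57.2 km.

t_c ≈ 1.10 d; D_c ≈ 6.23 mg/L; x_c ≈ 57.2 km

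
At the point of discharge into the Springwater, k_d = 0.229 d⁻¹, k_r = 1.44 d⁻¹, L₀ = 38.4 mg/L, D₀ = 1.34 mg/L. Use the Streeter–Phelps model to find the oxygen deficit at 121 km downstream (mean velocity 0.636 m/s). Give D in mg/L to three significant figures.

Travel time t = x/v = 121 km / (0.636 m/s) = 121000 m / 0.636 m/s = 190300 s = 2.202 d.
k_d L₀/(k_r−k_d) = 0.229×38.4/(1.44−0.229) = 8.794/1.211 = 7.261 mg/L.
e^(−k_d t) = e^(−0.229×2.202) = 0.6040; e^(−k_r t) = e^(−1.44×2.202) = 0.04197.
D = 7.261 × (0.6040 − 0.04197) + 1.34 × 0.04197 = 4.081 + 0.05624 = 4.137 mg/L.

D ≈ 4.14 mg/L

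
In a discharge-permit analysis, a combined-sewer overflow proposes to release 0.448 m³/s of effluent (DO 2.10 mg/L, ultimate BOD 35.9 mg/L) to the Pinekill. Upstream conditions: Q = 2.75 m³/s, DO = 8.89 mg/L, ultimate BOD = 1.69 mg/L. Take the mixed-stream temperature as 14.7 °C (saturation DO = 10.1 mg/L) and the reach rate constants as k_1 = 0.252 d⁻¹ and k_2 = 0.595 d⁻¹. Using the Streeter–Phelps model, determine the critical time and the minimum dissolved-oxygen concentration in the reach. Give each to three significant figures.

t_c ≈ 0.742 d; minimum DO ≈ 7.82 mg/L

Mixed DO = (2.75×8.89 + 0.448×2.10)/(2.75+0.448) = 25.39/3.198 = 7.939 mg/L.
Mixed L₀ = (2.75×1.69 + 0.448×35.9)/(3.198) = 20.73/3.198 = 6.482 mg/L.
Initial deficit D₀ = C_s − DO₀ = 10.1 − 7.939 = 2.161 mg/L.
t_c = (1/0.3430) ln[(0.595/0.252)(1 − 2.161×0.3430/(0.252×6.482))] = 2.915 × ln(1.290) = 0.7417 d.
D_c = (0.252/0.595) × 6.482 × e^(−0.252×0.7417) = 0.4235 × 6.482 × 0.8295 = 2.277 mg/L.
Minimum DO = 10.1 − 2.277 = 7.823 mg/L.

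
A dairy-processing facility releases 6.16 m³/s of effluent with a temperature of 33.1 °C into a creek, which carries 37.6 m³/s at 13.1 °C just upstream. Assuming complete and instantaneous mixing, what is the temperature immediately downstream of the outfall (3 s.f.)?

Flow-weighted mixing: C = (Q_r C_r + Q_w C_w)/(Q_r + Q_w)
= (37.6×13.1 + 6.16×33.1)/(37.6 + 6.16) = 696.5/43.76 = 15.92 °C.

15.9 °C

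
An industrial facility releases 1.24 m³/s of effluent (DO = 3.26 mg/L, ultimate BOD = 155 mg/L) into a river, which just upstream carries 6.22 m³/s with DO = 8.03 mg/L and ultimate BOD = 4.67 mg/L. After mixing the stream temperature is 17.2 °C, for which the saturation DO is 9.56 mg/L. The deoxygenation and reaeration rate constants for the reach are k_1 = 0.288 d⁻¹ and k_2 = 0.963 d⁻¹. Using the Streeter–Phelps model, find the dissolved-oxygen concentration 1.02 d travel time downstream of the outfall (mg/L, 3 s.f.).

DO ≈ 4.00 mg/L

Mixed DO = (6.22×8.03 + 1.24×3.26)/(6.22+1.24) = 53.99/7.460 = 7.237 mg/L.
Mixed L₀ = (6.22×4.67 + 1.24×155)/(7.460) = 221.2/7.460 = 29.66 mg/L.
Initial deficit D₀ = C_s − DO₀ = 9.56 − 7.237 = 2.323 mg/L.
D(1.02) = [0.288×29.66/(0.963−0.288)](e^(−0.288×1.02) − e^(−0.963×1.02)) + 2.323 e^(−0.963×1.02)
= 12.65 × (0.7455 − 0.3745) + 2.323 × 0.3745 = 5.564 mg/L.
DO = 9.56 − 5.564 = 3.996 mg/L.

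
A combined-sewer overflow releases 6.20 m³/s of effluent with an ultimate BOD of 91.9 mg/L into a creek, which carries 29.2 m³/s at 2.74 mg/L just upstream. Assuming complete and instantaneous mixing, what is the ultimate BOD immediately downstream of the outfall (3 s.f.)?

18.4 mg/L

Flow-weighted mixing: C = (Q_r C_r + Q_w C_w)/(Q_r + Q_w)
= (29.2×2.74 + 6.20×91.9)/(29.2 + 6.20) = 649.8/35.40 = 18.36 mg/L.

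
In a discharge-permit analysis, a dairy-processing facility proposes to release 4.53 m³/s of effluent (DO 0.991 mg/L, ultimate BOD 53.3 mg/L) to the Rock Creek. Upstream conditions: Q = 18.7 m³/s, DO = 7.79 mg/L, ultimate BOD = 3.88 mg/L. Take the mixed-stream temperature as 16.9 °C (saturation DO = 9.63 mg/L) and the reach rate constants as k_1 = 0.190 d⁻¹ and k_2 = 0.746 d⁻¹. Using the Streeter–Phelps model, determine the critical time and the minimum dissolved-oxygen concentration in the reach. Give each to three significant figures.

t_c ≈ 0.380 d; minimum DO ≈ 6.43 mg/L

Mixed DO = (18.7×7.79 + 4.53×0.991)/(18.7+4.53) = 150.2/23.23 = 6.464 mg/L.
Mixed L₀ = (18.7×3.88 + 4.53×53.3)/(23.23) = 314.0/23.23 = 13.52 mg/L.
Initial deficit D₀ = C_s − DO₀ = 9.63 − 6.464 = 3.166 mg/L.
t_c = (1/0.5560) ln[(0.746/0.190)(1 − 3.166×0.5560/(0.190×13.52))] = 1.799 × ln(1.235) = 0.3801 d.
D_c = (0.190/0.746) × 13.52 × e^(−0.190×0.3801) = 0.2547 × 13.52 × 0.9303 = 3.203 mg/L.
Minimum DO = 9.63 − 3.203 = 6.427 mg/L.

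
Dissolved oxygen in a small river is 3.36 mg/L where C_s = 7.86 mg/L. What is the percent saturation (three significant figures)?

% saturation = C/C_s × 100 = 3.36/7.86 × 100 = 42.7 %.

42.7 % saturation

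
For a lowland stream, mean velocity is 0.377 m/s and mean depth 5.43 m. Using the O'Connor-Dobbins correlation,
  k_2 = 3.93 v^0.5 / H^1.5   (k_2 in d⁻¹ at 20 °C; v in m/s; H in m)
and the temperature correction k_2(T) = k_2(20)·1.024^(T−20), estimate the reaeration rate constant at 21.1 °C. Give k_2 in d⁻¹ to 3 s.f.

k_2 ≈ 0.196 d⁻¹

k_2(20) = 3.93 × 0.377^0.5 / 5.43^1.5 = 3.93 × 0.6140 / 12.65 = 0.1907 d⁻¹.
k_2(21.1) = 0.1907 × 1.024^(21.1−20) = 0.1907 × 1.026 = 0.1957 d⁻¹.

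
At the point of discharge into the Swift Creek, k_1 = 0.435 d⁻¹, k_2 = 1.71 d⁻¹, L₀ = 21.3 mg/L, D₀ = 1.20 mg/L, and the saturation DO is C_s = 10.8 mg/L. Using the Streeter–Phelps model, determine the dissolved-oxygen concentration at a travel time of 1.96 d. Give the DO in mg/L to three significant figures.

DO ≈ 7.91 mg/L

k_1 L₀/(k_2−k_1) = 0.435×21.3/(1.71−0.435) = 9.265/1.275 = 7.267 mg/L.
e^(−k_1 t) = e^(−0.435×1.960) = 0.4263; e^(−k_2 t) = e^(−1.71×1.960) = 0.03503.
D = 7.267 × (0.4263 − 0.03503) + 1.20 × 0.03503 = 2.843 + 0.04203 = 2.885 mg/L.
DO = C_s − D = 10.8 − 2.885 = 7.915 mg/L.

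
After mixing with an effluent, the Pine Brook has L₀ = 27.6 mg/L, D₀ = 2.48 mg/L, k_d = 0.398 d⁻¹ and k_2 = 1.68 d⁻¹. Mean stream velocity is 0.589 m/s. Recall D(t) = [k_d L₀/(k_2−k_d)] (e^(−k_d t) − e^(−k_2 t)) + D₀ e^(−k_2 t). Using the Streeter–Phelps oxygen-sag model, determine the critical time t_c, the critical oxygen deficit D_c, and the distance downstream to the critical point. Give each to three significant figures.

At the critical point dD/dt = 0, so k_d L₀ e^(−k_d t) = k_2 D. Substituting D(t) from the Streeter–Phelps equation and solving for t gives
t_c = ln[(k_2/k_d)(1 − D₀(k_2−k_d)/(k_d L₀))] / (k_2−k_d).
Here k_2−k_d = 1.282 d⁻¹ and 1 − D₀(k_2−k_d)/(k_d L₀) = 1 − 2.48×1.282/(0.398×27.6) = 0.7106, so
t_c = ln(4.221 × 0.7106) / 1.282 = 1.098 / 1.282 = 0.8568 d.
D_c = (k_d/k_2) L₀ e^(−k_d t_c) = (0.398/1.68) × 27.6 × e^(−0.398×0.8568) = 0.2369 × 27.6 × 0.7111 = 4.649 mg/L.
x_c = v t_c = 0.589 m/s × 0.8568 d × 86400 s/d = 43600 m ≈ 43.6 km.

t_c ≈ 0.857 d; D_c ≈ 4.65 mg/L; x_c ≈ 43.6 km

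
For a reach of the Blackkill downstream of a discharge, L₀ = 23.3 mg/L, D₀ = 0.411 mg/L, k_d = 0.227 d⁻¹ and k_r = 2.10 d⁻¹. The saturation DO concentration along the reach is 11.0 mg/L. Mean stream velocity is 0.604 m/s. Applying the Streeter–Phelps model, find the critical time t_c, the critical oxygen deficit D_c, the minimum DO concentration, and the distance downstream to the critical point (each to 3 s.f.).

t_c ≈ 1.10 d; D_c ≈ 1.96 mg/L; min DO ≈ 9.04 mg/L; x_c ≈ 57.6 km

With k_r/k_d = 9.251 and 1 − D₀(k_r−k_d)/(k_d L₀) = 0.8545,
t_c = ln(9.251 × 0.8545) / (2.10 − 0.227) = ln(7.905) / 1.873 = 2.067/1.873 = 1.104 d.
D_c = (k_d/k_r) L₀ e^(−k_d t_c) = (0.227/2.10) × 23.3 × e^(−0.227×1.104) = 0.1081 × 23.3 × 0.7784 = 1.960 mg/L.
Minimum DO = C_s − D_c = 11.0 − 1.960 = 9.040 mg/L.
x_c = v t_c = 0.604 m/s × 1.104 d × 86400 s/d = 57600 m ≈ 57.6 km.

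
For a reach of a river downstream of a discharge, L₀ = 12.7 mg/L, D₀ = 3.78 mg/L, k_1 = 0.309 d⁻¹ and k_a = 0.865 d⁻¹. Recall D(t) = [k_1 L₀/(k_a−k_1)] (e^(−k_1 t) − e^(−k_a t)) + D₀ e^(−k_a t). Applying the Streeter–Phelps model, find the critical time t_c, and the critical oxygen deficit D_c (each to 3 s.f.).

With k_a/k_1 = 2.799 and 1 − D₀(k_a−k_1)/(k_1 L₀) = 0.4644,
t_c = ln(2.799 × 0.4644) / (0.865 − 0.309) = ln(1.300) / 0.5560 = 0.2625/0.5560 = 0.4721 d.
L(t_c) = L₀ e^(−k_1 t_c) = 12.7 × 0.8643 = 10.98 mg/L, and at the critical point k_a D_c = k_1 L, so D_c = (0.309/0.865) × 10.98 = 3.921 mg/L.

t_c ≈ 0.472 d; D_c ≈ 3.92 mg/L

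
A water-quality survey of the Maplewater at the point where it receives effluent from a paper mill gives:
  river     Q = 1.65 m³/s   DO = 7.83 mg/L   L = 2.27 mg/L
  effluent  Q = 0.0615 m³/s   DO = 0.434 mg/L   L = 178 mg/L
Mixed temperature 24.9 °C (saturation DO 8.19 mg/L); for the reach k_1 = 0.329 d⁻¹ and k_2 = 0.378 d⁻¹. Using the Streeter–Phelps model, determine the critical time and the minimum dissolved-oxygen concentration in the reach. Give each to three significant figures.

t_c ≈ 2.61 d; minimum DO ≈ 5.02 mg/L

Mixed DO = (1.65×7.83 + 0.0615×0.434)/(1.65+0.0615) = 12.95/1.712 = 7.564 mg/L.
Mixed L₀ = (1.65×2.27 + 0.0615×178)/(1.712) = 14.69/1.712 = 8.585 mg/L.
Initial deficit D₀ = C_s − DO₀ = 8.19 − 7.564 = 0.6258 mg/L.
t_c = (1/0.04900) ln[(0.378/0.329)(1 − 0.6258×0.04900/(0.329×8.585))] = 20.41 × ln(1.136) = 2.611 d.
D_c = (0.329/0.378) × 8.585 × e^(−0.329×2.611) = 0.8704 × 8.585 × 0.4236 = 3.165 mg/L.
Minimum DO = 8.19 − 3.165 = 5.025 mg/L.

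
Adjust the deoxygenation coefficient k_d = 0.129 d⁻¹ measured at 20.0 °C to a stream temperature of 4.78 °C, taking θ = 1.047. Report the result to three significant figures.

k_d(T₂) = k_d(T₁) · θ^(T₂−T₁) = 0.129 × 1.047^(4.78−20.0)
= 0.129 × 1.047^-15.2 = 0.129 × 0.4971 = 0.06412 d⁻¹.

k_d ≈ 0.0641 d⁻¹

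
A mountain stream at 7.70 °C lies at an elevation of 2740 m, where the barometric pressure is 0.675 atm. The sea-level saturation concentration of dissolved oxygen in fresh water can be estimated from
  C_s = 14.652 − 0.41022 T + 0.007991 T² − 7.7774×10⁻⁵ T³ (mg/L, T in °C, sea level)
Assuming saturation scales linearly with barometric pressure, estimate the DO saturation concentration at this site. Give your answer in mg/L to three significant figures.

C_s ≈ 8.05 mg/L

At sea level: C_s = 14.652 − 0.41022×7.70 + 0.007991×7.70² − 7.7774×10⁻⁵×7.70³ = 11.93 mg/L.
Pressure correction: C_s' = 11.93 × 0.675 = 8.054 mg/L.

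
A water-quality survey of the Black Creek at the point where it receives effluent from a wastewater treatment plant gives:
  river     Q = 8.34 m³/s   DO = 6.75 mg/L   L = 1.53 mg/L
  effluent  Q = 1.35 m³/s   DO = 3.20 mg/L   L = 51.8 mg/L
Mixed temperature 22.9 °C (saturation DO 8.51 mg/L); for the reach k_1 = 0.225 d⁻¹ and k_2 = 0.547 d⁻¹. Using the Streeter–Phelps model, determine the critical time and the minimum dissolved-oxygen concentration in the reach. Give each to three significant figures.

Mixed DO = (8.34×6.75 + 1.35×3.20)/(8.34+1.35) = 60.62/9.690 = 6.255 mg/L.
Mixed L₀ = (8.34×1.53 + 1.35×51.8)/(9.690) = 82.69/9.690 = 8.534 mg/L.
Initial deficit D₀ = C_s − DO₀ = 8.51 − 6.255 = 2.255 mg/L.
t_c = (1/0.3220) ln[(0.547/0.225)(1 − 2.255×0.3220/(0.225×8.534))] = 3.106 × ln(1.512) = 1.284 d.
D_c = (0.225/0.547) × 8.534 × e^(−0.225×1.284) = 0.4113 × 8.534 × 0.7491 = 2.630 mg/L.
Minimum DO = 8.51 − 2.630 = 5.880 mg/L.

t_c ≈ 1.28 d; minimum DO ≈ 5.88 mg/L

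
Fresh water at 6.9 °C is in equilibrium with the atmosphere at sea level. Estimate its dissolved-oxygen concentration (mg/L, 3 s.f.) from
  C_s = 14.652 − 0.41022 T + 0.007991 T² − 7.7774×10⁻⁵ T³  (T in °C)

C_s ≈ 12.2 mg/L

C_s = 14.652 − 0.41022×6.9 + 0.007991×6.9² − 7.7774×10⁻⁵×6.9³ = 12.18 mg/L.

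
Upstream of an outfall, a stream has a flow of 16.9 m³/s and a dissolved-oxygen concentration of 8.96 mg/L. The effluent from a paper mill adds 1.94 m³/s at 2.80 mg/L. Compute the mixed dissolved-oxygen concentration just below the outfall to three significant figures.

8.33 mg/L

Flow-weighted mixing: C = (Q_r C_r + Q_w C_w)/(Q_r + Q_w)
= (16.9×8.96 + 1.94×2.80)/(16.9 + 1.94) = 156.9/18.84 = 8.326 mg/L.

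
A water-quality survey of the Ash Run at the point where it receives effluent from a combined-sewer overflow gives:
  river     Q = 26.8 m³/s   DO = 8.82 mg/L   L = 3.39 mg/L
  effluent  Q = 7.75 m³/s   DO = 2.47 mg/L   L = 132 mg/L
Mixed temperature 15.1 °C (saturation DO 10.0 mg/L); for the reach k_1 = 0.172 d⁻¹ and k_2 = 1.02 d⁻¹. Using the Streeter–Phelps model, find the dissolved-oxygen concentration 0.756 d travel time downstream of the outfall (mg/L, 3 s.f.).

Mixed DO = (26.8×8.82 + 7.75×2.47)/(26.8+7.75) = 255.5/34.55 = 7.396 mg/L.
Mixed L₀ = (26.8×3.39 + 7.75×132)/(34.55) = 1114/34.55 = 32.24 mg/L.
Initial deficit D₀ = C_s − DO₀ = 10.0 − 7.396 = 2.604 mg/L.
D(0.756) = [0.172×32.24/(1.02−0.172)](e^(−0.172×0.756) − e^(−1.02×0.756)) + 2.604 e^(−1.02×0.756)
= 6.539 × (0.8781 − 0.4625) + 2.604 × 0.4625 = 3.922 mg/L.
DO = 10.0 − 3.922 = 6.078 mg/L.

DO ≈ 6.08 mg/L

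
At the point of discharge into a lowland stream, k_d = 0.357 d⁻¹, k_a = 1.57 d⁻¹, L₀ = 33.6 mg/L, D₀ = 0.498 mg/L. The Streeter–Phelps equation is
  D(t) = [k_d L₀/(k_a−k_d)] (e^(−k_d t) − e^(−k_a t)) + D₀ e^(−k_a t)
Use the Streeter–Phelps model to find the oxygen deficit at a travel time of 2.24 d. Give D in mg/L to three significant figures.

D ≈ 4.17 mg/L

k_d L₀/(k_a−k_d) = 0.357×33.6/(1.57−0.357) = 12.00/1.213 = 9.889 mg/L.
e^(−k_d t) = e^(−0.357×2.240) = 0.4495; e^(−k_a t) = e^(−1.57×2.240) = 0.02969.
D = 9.889 × (0.4495 − 0.02969) + 0.498 × 0.02969 = 4.151 + 0.01479 = 4.166 mg/L.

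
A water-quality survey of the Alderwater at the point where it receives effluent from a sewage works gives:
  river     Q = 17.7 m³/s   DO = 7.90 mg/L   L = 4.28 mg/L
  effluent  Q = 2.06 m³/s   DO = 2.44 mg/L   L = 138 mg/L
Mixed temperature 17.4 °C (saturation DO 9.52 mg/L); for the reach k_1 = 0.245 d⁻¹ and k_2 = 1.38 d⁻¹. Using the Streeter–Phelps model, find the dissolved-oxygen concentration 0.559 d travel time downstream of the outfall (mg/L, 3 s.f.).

Mixed DO = (17.7×7.90 + 2.06×2.44)/(17.7+2.06) = 144.9/19.76 = 7.331 mg/L.
Mixed L₀ = (17.7×4.28 + 2.06×138)/(19.76) = 360.0/19.76 = 18.22 mg/L.
Initial deficit D₀ = C_s − DO₀ = 9.52 − 7.331 = 2.189 mg/L.
D(0.559) = [0.245×18.22/(1.38−0.245)](e^(−0.245×0.559) − e^(−1.38×0.559)) + 2.189 e^(−1.38×0.559)
= 3.933 × (0.8720 − 0.4624) + 2.189 × 0.4624 = 2.623 mg/L.
DO = 9.52 − 2.623 = 6.897 mg/L.

DO ≈ 6.90 mg/L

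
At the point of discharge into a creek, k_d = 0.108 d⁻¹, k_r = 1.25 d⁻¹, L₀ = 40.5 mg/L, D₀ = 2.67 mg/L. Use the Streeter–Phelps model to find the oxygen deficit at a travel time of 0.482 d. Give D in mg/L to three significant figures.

k_d L₀/(k_r−k_d) = 0.108×40.5/(1.25−0.108) = 4.374/1.142 = 3.830 mg/L.
e^(−k_d t) = e^(−0.108×0.4820) = 0.9493; e^(−k_r t) = e^(−1.25×0.4820) = 0.5474.
D = 3.830 × (0.9493 − 0.5474) + 2.67 × 0.5474 = 1.539 + 1.462 = 3.001 mg/L.

D ≈ 3.00 mg/L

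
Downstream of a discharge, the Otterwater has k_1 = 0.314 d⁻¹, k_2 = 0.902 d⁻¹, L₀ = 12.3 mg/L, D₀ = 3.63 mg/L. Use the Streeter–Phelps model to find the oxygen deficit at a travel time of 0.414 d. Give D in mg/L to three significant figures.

D ≈ 3.74 mg/L

k_1 L₀/(k_2−k_1) = 0.314×12.3/(0.902−0.314) = 3.862/0.5880 = 6.568 mg/L.
e^(−k_1 t) = e^(−0.314×0.4140) = 0.8781; e^(−k_2 t) = e^(−0.902×0.4140) = 0.6884.
D = 6.568 × (0.8781 − 0.6884) + 3.63 × 0.6884 = 1.246 + 2.499 = 3.745 mg/L.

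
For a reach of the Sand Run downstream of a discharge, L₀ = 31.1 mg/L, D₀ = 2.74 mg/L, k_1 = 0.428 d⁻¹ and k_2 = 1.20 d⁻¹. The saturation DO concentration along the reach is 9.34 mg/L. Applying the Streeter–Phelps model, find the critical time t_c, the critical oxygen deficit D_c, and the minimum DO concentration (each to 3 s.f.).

t_c = [1/(k_2−k_1)] ln[(k_2/k_1)(1 − D₀(k_2−k_1)/(k_1 L₀))]
= [1/(1.20−0.428)] ln[(1.20/0.428)(1 − 2.74×0.7720/(0.428×31.1))]
= (1/0.7720) ln[2.804 × 0.8411] = 1.295 × ln(2.358) = 1.295 × 0.8579 = 1.111 d.
D_c = (k_1/k_2) L₀ e^(−k_1 t_c) = (0.428/1.20) × 31.1 × e^(−0.428×1.111) = 0.3567 × 31.1 × 0.6215 = 6.894 mg/L.
Minimum DO = C_s − D_c = 9.34 − 6.894 = 2.446 mg/L.

t_c ≈ 1.11 d; D_c ≈ 6.89 mg/L; min DO ≈ 2.45 mg/L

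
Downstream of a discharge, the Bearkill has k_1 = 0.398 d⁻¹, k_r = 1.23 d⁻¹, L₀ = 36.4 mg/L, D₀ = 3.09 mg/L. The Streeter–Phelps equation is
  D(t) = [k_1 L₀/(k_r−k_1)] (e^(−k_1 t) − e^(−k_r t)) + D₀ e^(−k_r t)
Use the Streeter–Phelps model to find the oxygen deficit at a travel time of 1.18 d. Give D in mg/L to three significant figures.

k_1 L₀/(k_r−k_1) = 0.398×36.4/(1.23−0.398) = 14.49/0.8320 = 17.41 mg/L.
e^(−k_1 t) = e^(−0.398×1.180) = 0.6252; e^(−k_r t) = e^(−1.23×1.180) = 0.2342.
D = 17.41 × (0.6252 − 0.2342) + 3.09 × 0.2342 = 6.808 + 0.7238 = 7.532 mg/L.

D ≈ 7.53 mg/L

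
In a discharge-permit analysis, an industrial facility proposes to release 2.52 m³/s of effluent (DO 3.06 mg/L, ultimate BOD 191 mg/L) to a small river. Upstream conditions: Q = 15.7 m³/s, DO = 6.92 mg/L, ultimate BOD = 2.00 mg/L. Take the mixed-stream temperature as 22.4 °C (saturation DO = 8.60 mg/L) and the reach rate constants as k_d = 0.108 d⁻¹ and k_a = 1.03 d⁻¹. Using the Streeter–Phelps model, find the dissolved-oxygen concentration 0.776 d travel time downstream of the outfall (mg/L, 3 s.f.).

DO ≈ 6.06 mg/L

Mixed DO = (15.7×6.92 + 2.52×3.06)/(15.7+2.52) = 116.4/18.22 = 6.386 mg/L.
Mixed L₀ = (15.7×2.00 + 2.52×191)/(18.22) = 512.7/18.22 = 28.14 mg/L.
Initial deficit D₀ = C_s − DO₀ = 8.60 − 6.386 = 2.214 mg/L.
D(0.776) = [0.108×28.14/(1.03−0.108)](e^(−0.108×0.776) − e^(−1.03×0.776)) + 2.214 e^(−1.03×0.776)
= 3.296 × (0.9196 − 0.4497) + 2.214 × 0.4497 = 2.545 mg/L.
DO = 8.60 − 2.545 = 6.055 mg/L.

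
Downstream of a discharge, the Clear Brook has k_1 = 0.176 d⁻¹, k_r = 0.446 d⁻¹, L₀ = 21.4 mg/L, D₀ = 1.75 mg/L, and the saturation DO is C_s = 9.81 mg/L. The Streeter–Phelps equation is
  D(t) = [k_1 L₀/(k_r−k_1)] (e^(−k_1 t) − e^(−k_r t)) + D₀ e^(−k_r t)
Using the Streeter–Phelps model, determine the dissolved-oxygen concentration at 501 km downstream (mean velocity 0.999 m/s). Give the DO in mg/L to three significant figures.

DO ≈ 5.70 mg/L

Travel time t = x/v = 501 km / (0.999 m/s) = 501000 m / 0.999 m/s = 501500 s = 5.804 d.
k_1 L₀/(k_r−k_1) = 0.176×21.4/(0.446−0.176) = 3.766/0.2700 = 13.95 mg/L.
e^(−k_1 t) = e^(−0.176×5.804) = 0.3600; e^(−k_r t) = e^(−0.446×5.804) = 0.07511.
D = 13.95 × (0.3600 − 0.07511) + 1.75 × 0.07511 = 3.974 + 0.1314 = 4.106 mg/L.
DO = C_s − D = 9.81 − 4.106 = 5.704 mg/L.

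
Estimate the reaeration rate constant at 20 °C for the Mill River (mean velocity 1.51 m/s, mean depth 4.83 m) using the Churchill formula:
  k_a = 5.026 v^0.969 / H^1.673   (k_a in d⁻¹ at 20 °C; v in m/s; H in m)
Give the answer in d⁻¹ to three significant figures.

k_a = 5.026 × 1.51^0.969 / 4.83^1.673 = 5.026 × 1.491 / 13.94 = 0.5375 d⁻¹.

k_a ≈ 0.538 d⁻¹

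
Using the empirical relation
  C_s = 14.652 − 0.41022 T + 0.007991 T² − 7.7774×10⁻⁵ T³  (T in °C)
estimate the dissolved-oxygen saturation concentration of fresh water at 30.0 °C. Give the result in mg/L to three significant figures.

C_s ≈ 7.44 mg/L

C_s = 14.652 − 0.41022×30.0 + 0.007991×30.0² − 7.7774×10⁻⁵×30.0³ = 7.437 mg/L.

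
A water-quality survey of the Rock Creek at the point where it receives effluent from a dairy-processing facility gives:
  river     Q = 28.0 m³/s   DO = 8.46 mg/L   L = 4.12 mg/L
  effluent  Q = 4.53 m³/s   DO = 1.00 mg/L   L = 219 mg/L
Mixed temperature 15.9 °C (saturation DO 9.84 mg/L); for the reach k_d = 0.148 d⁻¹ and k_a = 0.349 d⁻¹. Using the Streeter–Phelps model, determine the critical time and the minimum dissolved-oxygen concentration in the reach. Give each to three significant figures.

t_c ≈ 3.76 d; minimum DO ≈ 1.57 mg/L

Mixed DO = (28.0×8.46 + 4.53×1.00)/(28.0+4.53) = 241.4/32.53 = 7.421 mg/L.
Mixed L₀ = (28.0×4.12 + 4.53×219)/(32.53) = 1107/32.53 = 34.04 mg/L.
Initial deficit D₀ = C_s − DO₀ = 9.84 − 7.421 = 2.419 mg/L.
t_c = (1/0.2010) ln[(0.349/0.148)(1 − 2.419×0.2010/(0.148×34.04))] = 4.975 × ln(2.131) = 3.763 d.
D_c = (0.148/0.349) × 34.04 × e^(−0.148×3.763) = 0.4241 × 34.04 × 0.5730 = 8.272 mg/L.
Minimum DO = 9.84 − 8.272 = 1.568 mg/L.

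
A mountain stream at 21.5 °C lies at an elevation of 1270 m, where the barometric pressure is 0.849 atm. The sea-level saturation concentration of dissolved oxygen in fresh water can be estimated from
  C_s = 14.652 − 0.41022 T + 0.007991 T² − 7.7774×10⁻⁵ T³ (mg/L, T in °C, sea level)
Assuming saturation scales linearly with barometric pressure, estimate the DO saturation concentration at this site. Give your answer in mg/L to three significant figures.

At sea level: C_s = 14.652 − 0.41022×21.5 + 0.007991×21.5² − 7.7774×10⁻⁵×21.5³ = 8.753 mg/L.
Pressure correction: C_s' = 8.753 × 0.849 = 7.431 mg/L.

C_s ≈ 7.43 mg/L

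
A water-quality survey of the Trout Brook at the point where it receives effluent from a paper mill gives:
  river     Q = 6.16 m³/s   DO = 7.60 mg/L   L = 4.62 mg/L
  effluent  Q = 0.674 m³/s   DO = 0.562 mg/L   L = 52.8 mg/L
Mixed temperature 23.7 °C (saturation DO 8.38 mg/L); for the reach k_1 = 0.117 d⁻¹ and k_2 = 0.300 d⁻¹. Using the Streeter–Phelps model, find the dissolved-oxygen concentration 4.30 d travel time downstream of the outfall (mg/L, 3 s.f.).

Mixed DO = (6.16×7.60 + 0.674×0.562)/(6.16+0.674) = 47.19/6.834 = 6.906 mg/L.
Mixed L₀ = (6.16×4.62 + 0.674×52.8)/(6.834) = 64.05/6.834 = 9.372 mg/L.
Initial deficit D₀ = C_s − DO₀ = 8.38 − 6.906 = 1.474 mg/L.
D(4.30) = [0.117×9.372/(0.300−0.117)](e^(−0.117×4.30) − e^(−0.300×4.30)) + 1.474 e^(−0.300×4.30)
= 5.992 × (0.6047 − 0.2753) + 1.474 × 0.2753 = 2.379 mg/L.
DO = 8.38 − 2.379 = 6.001 mg/L.

DO ≈ 6.00 mg/L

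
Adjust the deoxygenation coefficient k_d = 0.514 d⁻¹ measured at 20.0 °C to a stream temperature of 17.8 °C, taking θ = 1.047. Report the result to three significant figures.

k_d ≈ 0.465 d⁻¹

k_d(T₂) = k_d(T₁) · θ^(T₂−T₁) = 0.514 × 1.047^(17.8−20.0)
= 0.514 × 1.047^-2.20 = 0.514 × 0.9039 = 0.4646 d⁻¹.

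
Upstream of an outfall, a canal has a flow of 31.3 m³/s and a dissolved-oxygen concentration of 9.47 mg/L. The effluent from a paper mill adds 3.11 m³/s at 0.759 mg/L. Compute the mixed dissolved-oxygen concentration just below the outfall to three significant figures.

8.68 mg/L

Flow-weighted mixing: C = (Q_r C_r + Q_w C_w)/(Q_r + Q_w)
= (31.3×9.47 + 3.11×0.759)/(31.3 + 3.11) = 298.8/34.41 = 8.683 mg/L.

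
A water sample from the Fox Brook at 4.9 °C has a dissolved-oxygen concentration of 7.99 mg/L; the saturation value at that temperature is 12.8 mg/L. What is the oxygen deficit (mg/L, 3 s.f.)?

D ≈ 4.81 mg/L

D = C_s − C = 12.8 − 7.99 = 4.81 mg/L.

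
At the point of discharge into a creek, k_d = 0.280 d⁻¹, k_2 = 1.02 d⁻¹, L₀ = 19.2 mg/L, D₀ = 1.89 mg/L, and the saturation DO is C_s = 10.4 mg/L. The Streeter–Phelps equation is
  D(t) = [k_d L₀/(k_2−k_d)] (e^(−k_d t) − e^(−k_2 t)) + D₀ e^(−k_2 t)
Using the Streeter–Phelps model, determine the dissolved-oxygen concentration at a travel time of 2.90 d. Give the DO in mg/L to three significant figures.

k_d L₀/(k_2−k_d) = 0.280×19.2/(1.02−0.280) = 5.376/0.7400 = 7.265 mg/L.
e^(−k_d t) = e^(−0.280×2.900) = 0.4440; e^(−k_2 t) = e^(−1.02×2.900) = 0.05192.
D = 7.265 × (0.4440 − 0.05192) + 1.89 × 0.05192 = 2.848 + 0.09813 = 2.946 mg/L.
DO = C_s − D = 10.4 − 2.946 = 7.454 mg/L.

DO ≈ 7.45 mg/L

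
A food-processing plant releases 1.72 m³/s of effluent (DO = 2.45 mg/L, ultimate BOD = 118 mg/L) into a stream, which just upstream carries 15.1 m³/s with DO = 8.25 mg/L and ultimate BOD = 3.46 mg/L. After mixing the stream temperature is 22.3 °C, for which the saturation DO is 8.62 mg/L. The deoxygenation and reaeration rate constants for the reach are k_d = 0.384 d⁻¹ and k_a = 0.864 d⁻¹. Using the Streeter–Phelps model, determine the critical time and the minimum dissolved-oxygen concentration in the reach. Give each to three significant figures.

t_c ≈ 1.52 d; minimum DO ≈ 4.85 mg/L

Mixed DO = (15.1×8.25 + 1.72×2.45)/(15.1+1.72) = 128.8/16.82 = 7.657 mg/L.
Mixed L₀ = (15.1×3.46 + 1.72×118)/(16.82) = 255.2/16.82 = 15.17 mg/L.
Initial deficit D₀ = C_s − DO₀ = 8.62 − 7.657 = 0.9631 mg/L.
t_c = (1/0.4800) ln[(0.864/0.384)(1 − 0.9631×0.4800/(0.384×15.17))] = 2.083 × ln(2.071) = 1.517 d.
D_c = (0.384/0.864) × 15.17 × e^(−0.384×1.517) = 0.4444 × 15.17 × 0.5584 = 3.766 mg/L.
Minimum DO = 8.62 − 3.766 = 4.854 mg/L.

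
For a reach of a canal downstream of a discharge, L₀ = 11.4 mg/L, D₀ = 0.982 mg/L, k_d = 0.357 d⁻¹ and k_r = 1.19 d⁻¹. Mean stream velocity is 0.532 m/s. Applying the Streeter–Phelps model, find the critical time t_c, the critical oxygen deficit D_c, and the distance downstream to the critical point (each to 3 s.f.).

With k_r/k_d = 3.333 and 1 − D₀(k_r−k_d)/(k_d L₀) = 0.7990,
t_c = ln(3.333 × 0.7990) / (1.19 − 0.357) = ln(2.663) / 0.8330 = 0.9796/0.8330 = 1.176 d.
L(t_c) = L₀ e^(−k_d t_c) = 11.4 × 0.6572 = 7.492 mg/L, and at the critical point k_r D_c = k_d L, so D_c = (0.357/1.19) × 7.492 = 2.247 mg/L.
x_c = v t_c = 0.532 m/s × 1.176 d × 86400 s/d = 54050 m ≈ 54.1 km.

t_c ≈ 1.18 d; D_c ≈ 2.25 mg/L; x_c ≈ 54.1 km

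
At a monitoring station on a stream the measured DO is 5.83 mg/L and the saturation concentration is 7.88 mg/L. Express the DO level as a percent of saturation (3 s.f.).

% saturation = C/C_s × 100 = 5.83/7.88 × 100 = 74.0 %.

74.0 % saturation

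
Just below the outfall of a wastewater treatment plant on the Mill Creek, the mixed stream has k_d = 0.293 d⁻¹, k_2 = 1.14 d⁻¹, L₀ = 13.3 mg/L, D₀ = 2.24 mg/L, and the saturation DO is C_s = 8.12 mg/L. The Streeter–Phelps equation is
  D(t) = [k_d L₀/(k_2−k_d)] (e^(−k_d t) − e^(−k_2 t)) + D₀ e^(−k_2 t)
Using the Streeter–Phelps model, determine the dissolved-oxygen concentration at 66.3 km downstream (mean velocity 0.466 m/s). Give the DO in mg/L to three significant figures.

DO ≈ 5.64 mg/L

Travel time t = x/v = 66.3 km / (0.466 m/s) = 66300 m / 0.466 m/s = 142300 s = 1.647 d.
k_d L₀/(k_2−k_d) = 0.293×13.3/(1.14−0.293) = 3.897/0.8470 = 4.601 mg/L.
e^(−k_d t) = e^(−0.293×1.647) = 0.6172; e^(−k_2 t) = e^(−1.14×1.647) = 0.1530.
D = 4.601 × (0.6172 − 0.1530) + 2.24 × 0.1530 = 2.136 + 0.3427 = 2.479 mg/L.
DO = C_s − D = 8.12 − 2.479 = 5.641 mg/L.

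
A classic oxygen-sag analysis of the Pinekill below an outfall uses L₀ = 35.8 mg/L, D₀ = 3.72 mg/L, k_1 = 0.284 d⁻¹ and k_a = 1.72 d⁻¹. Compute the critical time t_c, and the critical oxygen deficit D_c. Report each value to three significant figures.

t_c ≈ 0.735 d; D_c ≈ 4.80 mg/L

With k_a/k_1 = 6.056 and 1 − D₀(k_a−k_1)/(k_1 L₀) = 0.4746,
t_c = ln(6.056 × 0.4746) / (1.72 − 0.284) = ln(2.874) / 1.436 = 1.056/1.436 = 0.7352 d.
L(t_c) = L₀ e^(−k_1 t_c) = 35.8 × 0.8116 = 29.05 mg/L, and at the critical point k_a D_c = k_1 L, so D_c = (0.284/1.72) × 29.05 = 4.797 mg/L.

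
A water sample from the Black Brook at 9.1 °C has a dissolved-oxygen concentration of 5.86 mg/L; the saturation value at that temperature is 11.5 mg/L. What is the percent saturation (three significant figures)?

% saturation = C/C_s × 100 = 5.86/11.5 × 100 = 51.0 %.

51.0 % saturation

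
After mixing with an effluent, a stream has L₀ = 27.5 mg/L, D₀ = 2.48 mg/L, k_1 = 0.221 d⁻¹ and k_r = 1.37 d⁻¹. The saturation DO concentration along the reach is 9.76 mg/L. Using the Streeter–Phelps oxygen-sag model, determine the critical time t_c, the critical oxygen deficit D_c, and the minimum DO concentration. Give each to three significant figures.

t_c = [1/(k_r−k_1)] ln[(k_r/k_1)(1 − D₀(k_r−k_1)/(k_1 L₀))]
= [1/(1.37−0.221)] ln[(1.37/0.221)(1 − 2.48×1.149/(0.221×27.5))]
= (1/1.149) ln[6.199 × 0.5311] = 0.8703 × ln(3.293) = 0.8703 × 1.192 = 1.037 d.
D_c = (k_1/k_r) L₀ e^(−k_1 t_c) = (0.221/1.37) × 27.5 × e^(−0.221×1.037) = 0.1613 × 27.5 × 0.7952 = 3.527 mg/L.
Minimum DO = C_s − D_c = 9.76 − 3.527 = 6.233 mg/L.

t_c ≈ 1.04 d; D_c ≈ 3.53 mg/L; min DO ≈ 6.23 mg/L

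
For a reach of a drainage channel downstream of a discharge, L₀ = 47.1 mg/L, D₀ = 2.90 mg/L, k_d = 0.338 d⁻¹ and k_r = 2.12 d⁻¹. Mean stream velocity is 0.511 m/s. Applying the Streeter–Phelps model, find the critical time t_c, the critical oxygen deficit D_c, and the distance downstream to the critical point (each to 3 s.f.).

t_c = [1/(k_r−k_d)] ln[(k_r/k_d)(1 − D₀(k_r−k_d)/(k_d L₀))]
= [1/(2.12−0.338)] ln[(2.12/0.338)(1 − 2.90×1.782/(0.338×47.1))]
= (1/1.782) ln[6.272 × 0.6754] = 0.5612 × ln(4.236) = 0.5612 × 1.444 = 0.8101 d.
L(t_c) = L₀ e^(−k_d t_c) = 47.1 × 0.7605 = 35.82 mg/L, and at the critical point k_r D_c = k_d L, so D_c = (0.338/2.12) × 35.82 = 5.711 mg/L.
x_c = v t_c = 0.511 m/s × 0.8101 d × 86400 s/d = 35770 m ≈ 35.8 km.

t_c ≈ 0.810 d; D_c ≈ 5.71 mg/L; x_c ≈ 35.8 km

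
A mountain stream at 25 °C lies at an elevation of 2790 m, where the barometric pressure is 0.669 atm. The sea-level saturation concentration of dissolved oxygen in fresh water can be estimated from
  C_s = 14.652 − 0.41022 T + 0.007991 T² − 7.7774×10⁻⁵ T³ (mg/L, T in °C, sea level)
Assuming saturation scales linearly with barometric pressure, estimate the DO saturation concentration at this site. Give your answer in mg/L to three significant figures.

C_s ≈ 5.47 mg/L

At sea level: C_s = 14.652 − 0.41022×25 + 0.007991×25² − 7.7774×10⁻⁵×25³ = 8.176 mg/L.
Pressure correction: C_s' = 8.176 × 0.669 = 5.470 mg/L.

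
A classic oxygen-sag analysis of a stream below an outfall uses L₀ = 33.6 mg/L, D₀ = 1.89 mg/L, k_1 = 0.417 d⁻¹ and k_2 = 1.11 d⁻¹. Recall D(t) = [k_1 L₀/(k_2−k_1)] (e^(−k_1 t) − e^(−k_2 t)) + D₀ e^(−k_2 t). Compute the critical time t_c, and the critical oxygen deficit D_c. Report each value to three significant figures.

t_c ≈ 1.27 d; D_c ≈ 7.43 mg/L

t_c = [1/(k_2−k_1)] ln[(k_2/k_1)(1 − D₀(k_2−k_1)/(k_1 L₀))]
= [1/(1.11−0.417)] ln[(1.11/0.417)(1 − 1.89×0.6930/(0.417×33.6))]
= (1/0.6930) ln[2.662 × 0.9065] = 1.443 × ln(2.413) = 1.443 × 0.8809 = 1.271 d.
D_c = (k_1/k_2) L₀ e^(−k_1 t_c) = (0.417/1.11) × 33.6 × e^(−0.417×1.271) = 0.3757 × 33.6 × 0.5886 = 7.429 mg/L.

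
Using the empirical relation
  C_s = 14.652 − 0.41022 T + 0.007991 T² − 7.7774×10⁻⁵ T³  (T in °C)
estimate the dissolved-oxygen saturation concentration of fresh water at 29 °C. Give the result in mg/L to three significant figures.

C_s ≈ 7.58 mg/L

C_s = 14.652 − 0.41022×29 + 0.007991×29² − 7.7774×10⁻⁵×29³ = 7.579 mg/L.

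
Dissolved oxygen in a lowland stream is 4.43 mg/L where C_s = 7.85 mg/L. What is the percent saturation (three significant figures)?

56.4 % saturation

% saturation = C/C_s × 100 = 4.43/7.85 × 100 = 56.4 %.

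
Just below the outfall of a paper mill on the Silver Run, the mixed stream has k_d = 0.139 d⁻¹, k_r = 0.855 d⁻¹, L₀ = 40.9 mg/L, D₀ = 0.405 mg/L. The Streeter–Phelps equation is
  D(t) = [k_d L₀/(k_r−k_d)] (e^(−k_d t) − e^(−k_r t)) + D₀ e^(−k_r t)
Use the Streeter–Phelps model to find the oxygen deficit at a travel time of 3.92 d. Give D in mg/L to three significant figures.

D ≈ 4.34 mg/L

k_d L₀/(k_r−k_d) = 0.139×40.9/(0.855−0.139) = 5.685/0.7160 = 7.940 mg/L.
e^(−k_d t) = e^(−0.139×3.920) = 0.5799; e^(−k_r t) = e^(−0.855×3.920) = 0.03503.
D = 7.940 × (0.5799 − 0.03503) + 0.405 × 0.03503 = 4.326 + 0.01419 = 4.341 mg/L.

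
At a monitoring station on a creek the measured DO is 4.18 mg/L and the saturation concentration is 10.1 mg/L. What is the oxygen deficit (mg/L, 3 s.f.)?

D = C_s − C = 10.1 − 4.18 = 5.92 mg/L.

D ≈ 5.92 mg/L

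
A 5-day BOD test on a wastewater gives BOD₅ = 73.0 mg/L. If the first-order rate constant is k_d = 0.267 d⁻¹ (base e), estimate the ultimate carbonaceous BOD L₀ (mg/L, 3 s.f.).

BOD₅ = L₀(1 − e^(−5k_d)) ⇒ L₀ = BOD₅ / (1 − e^(−5×0.267))
= 73.0 / (1 − 0.2632) = 73.0 / 0.7368 = 99.07 mg/L.

L₀ ≈ 99.1 mg/L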